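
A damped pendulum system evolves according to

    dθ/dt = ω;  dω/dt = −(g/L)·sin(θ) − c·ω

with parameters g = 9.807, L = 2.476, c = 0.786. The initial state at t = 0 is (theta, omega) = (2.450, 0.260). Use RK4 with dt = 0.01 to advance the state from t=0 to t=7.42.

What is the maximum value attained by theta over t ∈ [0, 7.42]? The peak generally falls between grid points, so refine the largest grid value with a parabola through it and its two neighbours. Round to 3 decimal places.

t=0.000: state=(2.450, 0.260)
step 1 (dt=0.01): k1=(0.260, -2.730), k2=(0.246, -2.716), k3=(0.246, -2.716), k4=(0.233, -2.702); state += dt/6·(k1+2k2+2k3+k4)
t=0.010: state=(2.452, 0.233)
t=0.020: state=(2.455, 0.206)
t=0.030: state=(2.457, 0.179)
continuing one RK4 step at a time; state shown every 25 steps (Δt=0.25):
t=0.250: state=(2.436, -0.356)
t=0.500: state=(2.276, -0.922)
t=0.750: state=(1.972, -1.516)
t=1.000: state=(1.517, -2.122)
t=1.250: state=(0.923, -2.576)
t=1.500: state=(0.265, -2.603)
t=1.750: state=(-0.332, -2.090)
t=2.000: state=(-0.752, -1.238)
t=2.250: state=(-0.947, -0.331)
t=2.500: state=(-0.927, 0.461)
t=2.750: state=(-0.733, 1.047)
t=3.000: state=(-0.427, 1.352)
t=3.250: state=(-0.085, 1.332)
t=3.500: state=(0.215, 1.026)
t=3.750: state=(0.414, 0.554)
t=4.000: state=(0.490, 0.053)
t=4.250: state=(0.448, -0.369)
t=4.500: state=(0.318, -0.641)
t=4.750: state=(0.142, -0.731)
t=5.000: state=(-0.033, -0.645)
t=5.250: state=(-0.170, -0.433)
t=5.500: state=(-0.245, -0.165)
t=5.750: state=(-0.253, 0.091)
t=6.000: state=(-0.205, 0.282)
t=6.250: state=(-0.120, 0.378)
t=6.500: state=(-0.025, 0.374)
t=6.750: state=(0.060, 0.289)
t=7.000: state=(0.116, 0.155)
t=7.250: state=(0.136, 0.012)
t=7.420: state=(0.131, -0.075)
largest grid value and its neighbours: theta(0.090)=2.46267, theta(0.100)=2.46280, theta(0.110)=2.46267
parabola through these three points peaks at t≈0.100 with theta≈2.46280

max theta = 2.463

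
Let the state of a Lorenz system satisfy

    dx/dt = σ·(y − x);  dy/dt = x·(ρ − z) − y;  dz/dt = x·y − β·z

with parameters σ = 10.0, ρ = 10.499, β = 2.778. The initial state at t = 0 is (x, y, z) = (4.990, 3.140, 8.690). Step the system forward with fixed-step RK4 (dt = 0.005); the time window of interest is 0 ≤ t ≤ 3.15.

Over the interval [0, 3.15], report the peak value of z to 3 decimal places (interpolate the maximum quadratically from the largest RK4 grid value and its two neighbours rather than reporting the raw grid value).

max z = 10.991

t=0.000: state=(4.990, 3.140, 8.690)
step 1 (dt=0.005): k1=(-18.500, 5.887, -8.472), k2=(-17.890, 5.893, -8.486), k3=(-17.905, 5.896, -8.481), k4=(-17.310, 5.903, -8.491); state += dt/6·(k1+2k2+2k3+k4)
t=0.005: state=(4.900, 3.169, 8.648)
t=0.010: state=(4.817, 3.199, 8.605)
t=0.015: state=(4.739, 3.229, 8.563)
continuing one RK4 step at a time; state shown every 40 steps (Δt=0.2):
t=0.200: state=(4.135, 4.509, 7.443)
t=0.400: state=(5.399, 6.110, 8.262)
t=0.600: state=(6.181, 6.098, 10.521)
t=0.800: state=(5.246, 4.610, 10.715)
t=1.000: state=(4.371, 4.208, 9.222)
t=1.200: state=(4.582, 4.910, 8.357)
t=1.400: state=(5.389, 5.768, 8.974)
t=1.600: state=(5.709, 5.605, 10.161)
t=1.800: state=(5.153, 4.810, 10.144)
t=2.000: state=(4.699, 4.631, 9.281)
t=2.200: state=(4.876, 5.088, 8.861)
t=2.400: state=(5.336, 5.522, 9.308)
t=2.600: state=(5.440, 5.350, 9.914)
t=2.800: state=(5.109, 4.925, 9.822)
t=3.000: state=(4.887, 4.870, 9.330)
t=3.150: state=(4.964, 5.073, 9.144)
largest grid value and its neighbours: z(0.705)=10.99059, z(0.710)=10.99118, z(0.715)=10.98987
parabola through these three points peaks at t≈0.709 with z≈10.99121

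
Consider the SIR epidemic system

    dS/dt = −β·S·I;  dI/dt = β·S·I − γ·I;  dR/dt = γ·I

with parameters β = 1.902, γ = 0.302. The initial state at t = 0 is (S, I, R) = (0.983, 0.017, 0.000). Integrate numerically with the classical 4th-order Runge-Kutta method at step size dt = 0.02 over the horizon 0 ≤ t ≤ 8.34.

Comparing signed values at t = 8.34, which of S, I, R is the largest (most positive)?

t=0.000: state=(0.983, 0.017, 0.000)
step 1 (dt=0.02): k1=(-0.032, 0.027, 0.005), k2=(-0.032, 0.027, 0.005), k3=(-0.032, 0.027, 0.005), k4=(-0.033, 0.027, 0.005); state += dt/6·(k1+2k2+2k3+k4)
t=0.020: state=(0.982, 0.018, 0.000)
t=0.040: state=(0.982, 0.018, 0.000)
t=0.060: state=(0.981, 0.019, 0.000)
continuing one RK4 step at a time; state shown every 25 steps (Δt=0.5):
t=0.500: state=(0.959, 0.037, 0.004)
t=1.000: state=(0.911, 0.077, 0.012)
t=1.500: state=(0.819, 0.152, 0.029)
t=2.000: state=(0.673, 0.267, 0.060)
t=2.500: state=(0.490, 0.399, 0.110)
t=3.000: state=(0.318, 0.503, 0.179)
t=3.500: state=(0.192, 0.549, 0.259)
t=4.000: state=(0.114, 0.544, 0.342)
t=4.500: state=(0.069, 0.509, 0.422)
t=5.000: state=(0.043, 0.461, 0.495)
t=5.500: state=(0.029, 0.410, 0.561)
t=6.000: state=(0.020, 0.361, 0.619)
t=6.500: state=(0.014, 0.315, 0.670)
t=7.000: state=(0.011, 0.274, 0.715)
t=7.500: state=(0.009, 0.238, 0.753)
t=8.000: state=(0.007, 0.206, 0.787)
t=8.340: state=(0.006, 0.187, 0.807)
compare at T: S=0.006, I=0.187, R=0.807

largest component: R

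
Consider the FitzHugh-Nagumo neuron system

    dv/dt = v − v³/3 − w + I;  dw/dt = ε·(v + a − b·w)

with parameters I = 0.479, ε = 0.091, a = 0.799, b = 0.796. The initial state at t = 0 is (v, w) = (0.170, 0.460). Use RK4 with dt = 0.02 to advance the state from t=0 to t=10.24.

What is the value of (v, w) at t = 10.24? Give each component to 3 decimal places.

(v, w) = (0.326, 1.417)

t=0.000: state=(0.170, 0.460)
step 1 (dt=0.02): k1=(0.187, 0.055), k2=(0.189, 0.055), k3=(0.189, 0.055), k4=(0.190, 0.055); state += dt/6·(k1+2k2+2k3+k4)
t=0.020: state=(0.174, 0.461)
t=0.040: state=(0.178, 0.462)
t=0.060: state=(0.181, 0.463)
continuing one RK4 step at a time; state shown every 25 steps (Δt=0.5):
t=0.500: state=(0.282, 0.489)
t=1.000: state=(0.438, 0.524)
t=1.500: state=(0.648, 0.565)
t=2.000: state=(0.901, 0.615)
t=2.500: state=(1.149, 0.675)
t=3.000: state=(1.332, 0.742)
t=3.500: state=(1.431, 0.814)
t=4.000: state=(1.462, 0.885)
t=4.500: state=(1.453, 0.955)
t=5.000: state=(1.421, 1.021)
t=5.500: state=(1.377, 1.083)
t=6.000: state=(1.325, 1.140)
t=6.500: state=(1.266, 1.193)
t=7.000: state=(1.200, 1.242)
t=7.500: state=(1.127, 1.285)
t=8.000: state=(1.043, 1.324)
t=8.500: state=(0.945, 1.357)
t=9.000: state=(0.826, 1.384)
t=9.500: state=(0.673, 1.404)
t=10.000: state=(0.461, 1.415)
t=10.240: state=(0.326, 1.417)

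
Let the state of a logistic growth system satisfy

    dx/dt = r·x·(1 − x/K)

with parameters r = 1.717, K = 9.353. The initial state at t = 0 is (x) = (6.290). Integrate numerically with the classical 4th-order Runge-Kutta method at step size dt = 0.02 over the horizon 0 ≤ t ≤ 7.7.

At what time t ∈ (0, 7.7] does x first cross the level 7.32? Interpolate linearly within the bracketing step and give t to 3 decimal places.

t=0.000: state=(6.290)
step 1 (dt=0.02): k1=(3.537), k2=(3.516), k3=(3.516), k4=(3.494); state += dt/6·(k1+2k2+2k3+k4)
t=0.020: state=(6.360)
t=0.040: state=(6.430)
t=0.060: state=(6.498)
t=0.320: state=(7.301)
next step: t=0.340: state=(7.355) — x has crossed 7.32
linear interpolation between t=0.320 (7.30070) and t=0.340 (7.35518) → t≈0.327

t = 0.327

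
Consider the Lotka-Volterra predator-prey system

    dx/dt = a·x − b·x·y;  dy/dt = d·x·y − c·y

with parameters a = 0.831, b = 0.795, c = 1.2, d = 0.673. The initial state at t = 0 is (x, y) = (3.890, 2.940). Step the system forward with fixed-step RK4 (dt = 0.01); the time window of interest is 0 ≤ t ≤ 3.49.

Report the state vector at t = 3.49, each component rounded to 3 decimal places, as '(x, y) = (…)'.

(x, y) = (0.531, 0.266)

t=0.000: state=(3.890, 2.940)
step 1 (dt=0.01): k1=(-5.860, 4.169), k2=(-5.879, 4.140), k3=(-5.879, 4.140), k4=(-5.897, 4.110); state += dt/6·(k1+2k2+2k3+k4)
t=0.010: state=(3.831, 2.981)
t=0.020: state=(3.772, 3.022)
t=0.030: state=(3.713, 3.062)
continuing one RK4 step at a time; state shown every 20 steps (Δt=0.2):
t=0.200: state=(2.716, 3.605)
t=0.400: state=(1.766, 3.820)
t=0.600: state=(1.148, 3.643)
t=0.800: state=(0.782, 3.256)
t=1.000: state=(0.570, 2.802)
t=1.200: state=(0.447, 2.358)
t=1.400: state=(0.375, 1.960)
t=1.600: state=(0.333, 1.616)
t=1.800: state=(0.312, 1.328)
t=2.000: state=(0.304, 1.088)
t=2.200: state=(0.307, 0.892)
t=2.400: state=(0.318, 0.732)
t=2.600: state=(0.338, 0.602)
t=2.800: state=(0.366, 0.496)
t=3.000: state=(0.402, 0.411)
t=3.200: state=(0.448, 0.342)
t=3.400: state=(0.503, 0.287)
t=3.490: state=(0.531, 0.266)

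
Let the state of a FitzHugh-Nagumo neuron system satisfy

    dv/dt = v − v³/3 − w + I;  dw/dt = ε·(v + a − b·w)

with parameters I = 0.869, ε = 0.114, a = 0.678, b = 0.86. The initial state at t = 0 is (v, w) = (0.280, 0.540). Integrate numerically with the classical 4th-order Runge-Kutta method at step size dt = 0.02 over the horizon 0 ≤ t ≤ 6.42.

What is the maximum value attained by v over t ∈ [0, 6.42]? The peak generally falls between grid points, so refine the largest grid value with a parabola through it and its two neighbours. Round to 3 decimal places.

max v = 1.707

t=0.000: state=(0.280, 0.540)
step 1 (dt=0.02): k1=(0.602, 0.056), k2=(0.607, 0.057), k3=(0.607, 0.057), k4=(0.612, 0.058); state += dt/6·(k1+2k2+2k3+k4)
t=0.020: state=(0.292, 0.541)
t=0.040: state=(0.304, 0.542)
t=0.060: state=(0.317, 0.543)
continuing one RK4 step at a time; state shown every 25 steps (Δt=0.5):
t=0.500: state=(0.644, 0.577)
t=1.000: state=(1.094, 0.636)
t=1.500: state=(1.469, 0.715)
t=2.000: state=(1.656, 0.806)
t=2.500: state=(1.706, 0.899)
t=3.000: state=(1.696, 0.989)
t=3.500: state=(1.664, 1.073)
t=4.000: state=(1.623, 1.151)
t=4.500: state=(1.580, 1.222)
t=5.000: state=(1.535, 1.288)
t=5.500: state=(1.490, 1.348)
t=6.000: state=(1.444, 1.403)
t=6.420: state=(1.404, 1.445)
largest grid value and its neighbours: v(2.580)=1.70668, v(2.600)=1.70673, v(2.620)=1.70672
parabola through these three points peaks at t≈2.605 with v≈1.70674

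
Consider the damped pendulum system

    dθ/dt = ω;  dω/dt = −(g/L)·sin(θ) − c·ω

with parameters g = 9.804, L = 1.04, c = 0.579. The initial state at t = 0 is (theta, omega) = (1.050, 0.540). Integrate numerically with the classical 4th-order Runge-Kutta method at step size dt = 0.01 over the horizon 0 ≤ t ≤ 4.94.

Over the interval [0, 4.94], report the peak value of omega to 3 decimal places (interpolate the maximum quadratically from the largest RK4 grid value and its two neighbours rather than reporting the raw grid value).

max omega = 1.994

t=0.000: state=(1.050, 0.540)
step 1 (dt=0.01): k1=(0.540, -8.490), k2=(0.498, -8.478), k3=(0.498, -8.477), k4=(0.455, -8.464); state += dt/6·(k1+2k2+2k3+k4)
t=0.010: state=(1.055, 0.455)
t=0.020: state=(1.059, 0.371)
t=0.030: state=(1.062, 0.287)
continuing one RK4 step at a time; state shown every 20 steps (Δt=0.2):
t=0.200: state=(0.994, -1.061)
t=0.400: state=(0.652, -2.264)
t=0.600: state=(0.140, -2.699)
t=0.800: state=(-0.363, -2.184)
t=1.000: state=(-0.690, -1.020)
t=1.200: state=(-0.761, 0.303)
t=1.400: state=(-0.584, 1.400)
t=1.600: state=(-0.237, 1.963)
t=1.800: state=(0.153, 1.811)
t=2.000: state=(0.448, 1.063)
t=2.200: state=(0.561, 0.059)
t=2.400: state=(0.478, -0.853)
t=2.600: state=(0.244, -1.399)
t=2.800: state=(-0.046, -1.417)
t=3.000: state=(-0.289, -0.947)
t=3.200: state=(-0.407, -0.214)
t=3.400: state=(-0.376, 0.508)
t=3.600: state=(-0.221, 0.986)
t=3.800: state=(-0.007, 1.079)
t=4.000: state=(0.185, 0.791)
t=4.200: state=(0.293, 0.266)
t=4.400: state=(0.290, -0.291)
t=4.600: state=(0.188, -0.690)
t=4.800: state=(0.033, -0.811)
t=4.940: state=(-0.076, -0.718)
largest grid value and its neighbours: omega(1.650)=1.99372, omega(1.660)=1.99416, omega(1.670)=1.99273
parabola through these three points peaks at t≈1.657 with omega≈1.99422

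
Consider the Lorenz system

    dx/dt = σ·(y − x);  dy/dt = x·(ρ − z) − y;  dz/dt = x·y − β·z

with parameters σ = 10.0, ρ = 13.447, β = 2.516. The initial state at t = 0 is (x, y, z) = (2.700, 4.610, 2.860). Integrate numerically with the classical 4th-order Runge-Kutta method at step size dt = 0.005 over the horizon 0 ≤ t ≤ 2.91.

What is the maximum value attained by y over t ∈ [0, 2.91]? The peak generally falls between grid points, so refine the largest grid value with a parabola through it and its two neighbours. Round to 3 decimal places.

t=0.000: state=(2.700, 4.610, 2.860)
step 1 (dt=0.005): k1=(19.100, 23.975, 5.251), k2=(19.222, 24.384, 5.603), k3=(19.229, 24.384, 5.605), k4=(19.358, 24.793, 5.965); state += dt/6·(k1+2k2+2k3+k4)
t=0.005: state=(2.796, 4.732, 2.888)
t=0.010: state=(2.894, 4.858, 2.920)
t=0.015: state=(2.993, 4.988, 2.955)
continuing one RK4 step at a time; state shown every 20 steps (Δt=0.1):
t=0.100: state=(4.994, 7.760, 4.350)
t=0.200: state=(8.106, 11.274, 9.105)
t=0.300: state=(10.193, 10.519, 16.630)
t=0.400: state=(8.328, 4.758, 19.443)
t=0.500: state=(4.591, 1.292, 16.685)
t=0.600: state=(2.195, 0.662, 13.219)
t=0.700: state=(1.279, 0.848, 10.383)
t=0.800: state=(1.140, 1.234, 8.179)
t=0.900: state=(1.410, 1.851, 6.531)
t=1.000: state=(2.044, 2.896, 5.437)
t=1.100: state=(3.182, 4.646, 5.097)
t=1.200: state=(5.032, 7.268, 6.145)
t=1.300: state=(7.483, 9.929, 9.690)
t=1.400: state=(9.177, 9.686, 15.209)
t=1.500: state=(8.133, 5.751, 17.963)
t=1.600: state=(5.351, 2.641, 16.356)
t=1.700: state=(3.233, 1.764, 13.481)
t=1.800: state=(2.331, 1.915, 10.906)
t=1.900: state=(2.265, 2.502, 8.914)
t=2.000: state=(2.759, 3.509, 7.589)
t=2.100: state=(3.778, 5.077, 7.139)
t=2.200: state=(5.352, 7.166, 8.047)
t=2.300: state=(7.207, 8.921, 10.856)
t=2.400: state=(8.288, 8.501, 14.685)
t=2.500: state=(7.489, 5.827, 16.542)
t=2.600: state=(5.526, 3.557, 15.490)
t=2.700: state=(3.926, 2.769, 13.297)
t=2.800: state=(3.213, 2.909, 11.197)
t=2.900: state=(3.241, 3.572, 9.610)
t=2.910: state=(3.277, 3.663, 9.487)
largest grid value and its neighbours: y(0.235)=11.79030, y(0.240)=11.80277, y(0.245)=11.79778
parabola through these three points peaks at t≈0.241 with y≈11.80317

max y = 11.803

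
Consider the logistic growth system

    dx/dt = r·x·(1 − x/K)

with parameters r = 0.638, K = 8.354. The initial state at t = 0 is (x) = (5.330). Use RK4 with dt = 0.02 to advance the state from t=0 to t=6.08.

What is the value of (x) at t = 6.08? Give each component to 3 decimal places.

t=0.000: state=(5.330)
step 1 (dt=0.02): k1=(1.231), k2=(1.229), k3=(1.229), k4=(1.227); state += dt/6·(k1+2k2+2k3+k4)
t=0.020: state=(5.355)
t=0.040: state=(5.379)
t=0.060: state=(5.403)
continuing one RK4 step at a time; state shown every 10 steps (Δt=0.2):
t=0.200: state=(5.572)
t=0.400: state=(5.803)
t=0.600: state=(6.023)
t=0.800: state=(6.232)
t=1.000: state=(6.427)
t=1.200: state=(6.610)
t=1.400: state=(6.780)
t=1.600: state=(6.936)
t=1.800: state=(7.080)
t=2.000: state=(7.212)
t=2.200: state=(7.332)
t=2.400: state=(7.441)
t=2.600: state=(7.540)
t=2.800: state=(7.629)
t=3.000: state=(7.709)
t=3.200: state=(7.781)
t=3.400: state=(7.845)
t=3.600: state=(7.903)
t=3.800: state=(7.954)
t=4.000: state=(8.000)
t=4.200: state=(8.041)
t=4.400: state=(8.077)
t=4.600: state=(8.109)
t=4.800: state=(8.138)
t=5.000: state=(8.163)
t=5.200: state=(8.186)
t=5.400: state=(8.205)
t=5.600: state=(8.223)
t=5.800: state=(8.238)
t=6.000: state=(8.252)
t=6.080: state=(8.257)

(x) = (8.257)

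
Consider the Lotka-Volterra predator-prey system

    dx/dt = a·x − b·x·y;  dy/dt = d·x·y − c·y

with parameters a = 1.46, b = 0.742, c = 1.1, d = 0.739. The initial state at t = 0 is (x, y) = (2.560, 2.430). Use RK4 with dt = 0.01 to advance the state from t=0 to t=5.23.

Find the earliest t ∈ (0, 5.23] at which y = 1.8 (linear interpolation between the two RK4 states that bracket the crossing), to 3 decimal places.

t=0.000: state=(2.560, 2.430)
step 1 (dt=0.01): k1=(-0.878, 1.924), k2=(-0.895, 1.924), k3=(-0.895, 1.924), k4=(-0.912, 1.923); state += dt/6·(k1+2k2+2k3+k4)
t=0.010: state=(2.551, 2.449)
t=0.020: state=(2.542, 2.468)
t=0.030: state=(2.532, 2.488)
continuing one RK4 step at a time; state shown every 20 steps (Δt=0.2):
t=0.200: state=(2.324, 2.802)
t=0.400: state=(2.006, 3.098)
t=0.600: state=(1.673, 3.262)
t=0.800: state=(1.376, 3.278)
t=1.000: state=(1.141, 3.166)
t=1.200: state=(0.969, 2.967)
t=1.400: state=(0.850, 2.722)
t=1.600: state=(0.775, 2.462)
t=1.800: state=(0.734, 2.208)
t=2.000: state=(0.721, 1.972)
t=2.160: state=(0.728, 1.802)
next step: t=2.170: state=(0.729, 1.792) — y has crossed 1.8
linear interpolation between t=2.160 (1.80175) and t=2.170 (1.79166) → t≈2.162

t = 2.162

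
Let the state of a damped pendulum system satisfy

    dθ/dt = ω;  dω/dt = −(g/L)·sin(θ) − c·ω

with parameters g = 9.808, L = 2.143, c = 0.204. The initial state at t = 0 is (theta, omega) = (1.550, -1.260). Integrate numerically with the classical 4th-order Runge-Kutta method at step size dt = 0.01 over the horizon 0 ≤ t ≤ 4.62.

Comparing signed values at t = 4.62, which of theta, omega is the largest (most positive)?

t=0.000: state=(1.550, -1.260)
step 1 (dt=0.01): k1=(-1.260, -4.319), k2=(-1.282, -4.314), k3=(-1.282, -4.314), k4=(-1.303, -4.308); state += dt/6·(k1+2k2+2k3+k4)
t=0.010: state=(1.537, -1.303)
t=0.020: state=(1.524, -1.346)
t=0.030: state=(1.510, -1.389)
continuing one RK4 step at a time; state shown every 20 steps (Δt=0.2):
t=0.200: state=(1.214, -2.088)
t=0.400: state=(0.726, -2.742)
t=0.600: state=(0.143, -3.007)
t=0.800: state=(-0.441, -2.750)
t=1.000: state=(-0.928, -2.069)
t=1.200: state=(-1.256, -1.187)
t=1.400: state=(-1.401, -0.267)
t=1.600: state=(-1.364, 0.627)
t=1.800: state=(-1.154, 1.458)
t=2.000: state=(-0.790, 2.142)
t=2.200: state=(-0.317, 2.527)
t=2.400: state=(0.191, 2.480)
t=2.600: state=(0.646, 2.011)
t=2.800: state=(0.978, 1.275)
t=3.000: state=(1.149, 0.435)
t=3.200: state=(1.152, -0.407)
t=3.400: state=(0.991, -1.182)
t=3.600: state=(0.689, -1.806)
t=3.800: state=(0.287, -2.155)
t=4.000: state=(-0.148, -2.129)
t=4.200: state=(-0.540, -1.737)
t=4.400: state=(-0.826, -1.095)
t=4.600: state=(-0.971, -0.343)
t=4.620: state=(-0.977, -0.266)
compare at T: theta=-0.977, omega=-0.266

largest component: omega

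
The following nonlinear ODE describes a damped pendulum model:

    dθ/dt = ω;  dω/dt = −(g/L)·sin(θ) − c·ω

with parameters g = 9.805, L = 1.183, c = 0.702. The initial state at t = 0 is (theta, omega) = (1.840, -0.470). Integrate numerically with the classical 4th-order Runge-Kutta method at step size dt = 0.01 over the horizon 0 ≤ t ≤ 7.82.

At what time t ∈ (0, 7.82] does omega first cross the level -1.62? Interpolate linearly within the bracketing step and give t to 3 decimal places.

t=0.000: state=(1.840, -0.470)
step 1 (dt=0.01): k1=(-0.470, -7.660), k2=(-0.508, -7.638), k3=(-0.508, -7.639), k4=(-0.546, -7.617); state += dt/6·(k1+2k2+2k3+k4)
t=0.010: state=(1.835, -0.546)
t=0.020: state=(1.829, -0.622)
t=0.030: state=(1.822, -0.698)
t=0.150: state=(1.685, -1.577)
next step: t=0.160: state=(1.669, -1.648) — omega has crossed -1.62
linear interpolation between t=0.150 (-1.57729) and t=0.160 (-1.64838) → t≈0.156

t = 0.156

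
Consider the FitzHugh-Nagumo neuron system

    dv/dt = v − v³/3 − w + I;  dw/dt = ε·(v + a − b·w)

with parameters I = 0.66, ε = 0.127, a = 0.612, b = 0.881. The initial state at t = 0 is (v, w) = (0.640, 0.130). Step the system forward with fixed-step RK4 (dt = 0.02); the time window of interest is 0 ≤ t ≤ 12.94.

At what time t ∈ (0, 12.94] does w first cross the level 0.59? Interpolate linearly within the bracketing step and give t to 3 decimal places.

t=0.000: state=(0.640, 0.130)
step 1 (dt=0.02): k1=(1.083, 0.144), k2=(1.087, 0.146), k3=(1.088, 0.146), k4=(1.092, 0.147); state += dt/6·(k1+2k2+2k3+k4)
t=0.020: state=(0.662, 0.133)
t=0.040: state=(0.684, 0.136)
t=0.060: state=(0.706, 0.139)
continuing one RK4 step at a time; state shown every 25 steps (Δt=0.5):
t=0.500: state=(1.202, 0.218)
t=1.000: state=(1.613, 0.332)
t=1.500: state=(1.768, 0.457)
t=2.000: state=(1.785, 0.580)
t=2.040: state=(1.784, 0.590)
next step: t=2.060: state=(1.783, 0.595) — w has crossed 0.59
linear interpolation between t=2.040 (0.58999) and t=2.060 (0.59475) → t≈2.040

t = 2.040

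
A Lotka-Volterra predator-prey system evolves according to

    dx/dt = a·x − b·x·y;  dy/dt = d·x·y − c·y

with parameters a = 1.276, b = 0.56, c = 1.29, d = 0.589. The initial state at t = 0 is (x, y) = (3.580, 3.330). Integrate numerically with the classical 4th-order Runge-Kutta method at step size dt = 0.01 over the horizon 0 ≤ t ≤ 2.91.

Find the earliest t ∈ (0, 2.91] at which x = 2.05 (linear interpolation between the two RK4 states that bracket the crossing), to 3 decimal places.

t=0.000: state=(3.580, 3.330)
step 1 (dt=0.01): k1=(-2.108, 2.726), k2=(-2.129, 2.716), k3=(-2.129, 2.716), k4=(-2.149, 2.706); state += dt/6·(k1+2k2+2k3+k4)
t=0.010: state=(3.559, 3.357)
t=0.020: state=(3.537, 3.384)
t=0.030: state=(3.515, 3.411)
continuing one RK4 step at a time; state shown every 10 steps (Δt=0.1):
t=0.100: state=(3.350, 3.590)
t=0.200: state=(3.093, 3.816)
t=0.300: state=(2.823, 3.992)
t=0.400: state=(2.556, 4.111)
t=0.500: state=(2.302, 4.169)
t=0.600: state=(2.070, 4.167)
next step: t=0.610: state=(2.048, 4.164) — x has crossed 2.05
linear interpolation between t=0.600 (2.07020) and t=0.610 (2.04843) → t≈0.609

t = 0.609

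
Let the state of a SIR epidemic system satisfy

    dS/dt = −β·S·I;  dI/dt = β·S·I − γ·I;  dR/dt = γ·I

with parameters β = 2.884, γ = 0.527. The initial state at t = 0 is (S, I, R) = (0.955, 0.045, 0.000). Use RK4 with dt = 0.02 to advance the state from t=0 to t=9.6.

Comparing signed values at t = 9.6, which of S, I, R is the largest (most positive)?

t=0.000: state=(0.955, 0.045, 0.000)
step 1 (dt=0.02): k1=(-0.124, 0.100, 0.024), k2=(-0.127, 0.102, 0.024), k3=(-0.127, 0.102, 0.024), k4=(-0.129, 0.104, 0.025); state += dt/6·(k1+2k2+2k3+k4)
t=0.020: state=(0.952, 0.047, 0.000)
t=0.040: state=(0.950, 0.049, 0.001)
t=0.060: state=(0.947, 0.051, 0.002)
continuing one RK4 step at a time; state shown every 25 steps (Δt=0.5):
t=0.500: state=(0.850, 0.129, 0.021)
t=1.000: state=(0.633, 0.292, 0.075)
t=1.500: state=(0.365, 0.459, 0.176)
t=2.000: state=(0.178, 0.515, 0.307)
t=2.500: state=(0.087, 0.475, 0.438)
t=3.000: state=(0.046, 0.400, 0.554)
t=3.500: state=(0.027, 0.323, 0.649)
t=4.000: state=(0.018, 0.257, 0.725)
t=4.500: state=(0.013, 0.202, 0.785)
t=5.000: state=(0.010, 0.157, 0.833)
t=5.500: state=(0.008, 0.123, 0.869)
t=6.000: state=(0.007, 0.095, 0.898)
t=6.500: state=(0.006, 0.074, 0.920)
t=7.000: state=(0.006, 0.057, 0.937)
t=7.500: state=(0.005, 0.044, 0.950)
t=8.000: state=(0.005, 0.034, 0.961)
t=8.500: state=(0.005, 0.027, 0.969)
t=9.000: state=(0.005, 0.021, 0.975)
t=9.500: state=(0.004, 0.016, 0.980)
t=9.600: state=(0.004, 0.015, 0.980)
compare at T: S=0.004, I=0.015, R=0.980

largest component: R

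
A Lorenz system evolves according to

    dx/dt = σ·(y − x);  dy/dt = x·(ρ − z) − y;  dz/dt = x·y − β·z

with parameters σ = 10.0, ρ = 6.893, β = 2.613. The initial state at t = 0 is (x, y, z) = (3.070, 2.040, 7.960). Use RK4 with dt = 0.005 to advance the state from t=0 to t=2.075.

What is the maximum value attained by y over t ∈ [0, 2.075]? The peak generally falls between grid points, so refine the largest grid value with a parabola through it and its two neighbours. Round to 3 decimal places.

t=0.000: state=(3.070, 2.040, 7.960)
step 1 (dt=0.005): k1=(-10.300, -5.316, -14.537), k2=(-10.175, -5.164, -14.535), k3=(-10.175, -5.165, -14.533), k4=(-10.050, -5.016, -14.529); state += dt/6·(k1+2k2+2k3+k4)
t=0.005: state=(3.019, 2.014, 7.887)
t=0.010: state=(2.970, 1.990, 7.815)
t=0.015: state=(2.921, 1.967, 7.742)
continuing one RK4 step at a time; state shown every 20 steps (Δt=0.1):
t=0.100: state=(2.291, 1.751, 6.559)
t=0.200: state=(1.946, 1.772, 5.370)
t=0.300: state=(1.901, 1.968, 4.447)
t=0.400: state=(2.060, 2.306, 3.794)
t=0.500: state=(2.384, 2.785, 3.419)
t=0.600: state=(2.857, 3.399, 3.348)
t=0.700: state=(3.457, 4.105, 3.628)
t=0.800: state=(4.121, 4.779, 4.292)
t=0.900: state=(4.716, 5.214, 5.277)
t=1.000: state=(5.056, 5.215, 6.339)
t=1.100: state=(5.013, 4.777, 7.118)
t=1.200: state=(4.631, 4.138, 7.376)
t=1.300: state=(4.103, 3.577, 7.151)
t=1.400: state=(3.630, 3.228, 6.650)
t=1.500: state=(3.317, 3.096, 6.076)
t=1.600: state=(3.184, 3.135, 5.562)
t=1.700: state=(3.209, 3.303, 5.184)
t=1.800: state=(3.359, 3.558, 4.982)
t=1.900: state=(3.594, 3.858, 4.973)
t=2.000: state=(3.870, 4.146, 5.149)
t=2.075: state=(4.068, 4.315, 5.380)
largest grid value and its neighbours: y(0.945)=5.27509, y(0.950)=5.27576, y(0.955)=5.27520
parabola through these three points peaks at t≈0.950 with y≈5.27576

max y = 5.276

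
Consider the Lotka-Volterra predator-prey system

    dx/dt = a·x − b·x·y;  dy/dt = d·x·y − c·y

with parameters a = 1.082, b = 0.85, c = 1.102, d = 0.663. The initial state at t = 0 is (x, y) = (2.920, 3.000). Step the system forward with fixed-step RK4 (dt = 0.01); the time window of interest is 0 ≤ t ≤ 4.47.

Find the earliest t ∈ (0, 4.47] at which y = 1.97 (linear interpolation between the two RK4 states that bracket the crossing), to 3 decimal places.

t = 1.335

t=0.000: state=(2.920, 3.000)
step 1 (dt=0.01): k1=(-4.287, 2.502), k2=(-4.286, 2.470), k3=(-4.286, 2.469), k4=(-4.284, 2.437); state += dt/6·(k1+2k2+2k3+k4)
t=0.010: state=(2.877, 3.025)
t=0.020: state=(2.834, 3.049)
t=0.030: state=(2.792, 3.072)
continuing one RK4 step at a time; state shown every 20 steps (Δt=0.2):
t=0.200: state=(2.103, 3.353)
t=0.400: state=(1.465, 3.400)
t=0.600: state=(1.034, 3.212)
t=0.800: state=(0.763, 2.899)
t=1.000: state=(0.596, 2.543)
t=1.200: state=(0.495, 2.191)
t=1.330: state=(0.453, 1.978)
next step: t=1.340: state=(0.450, 1.962) — y has crossed 1.97
linear interpolation between t=1.330 (1.97798) and t=1.340 (1.96217) → t≈1.335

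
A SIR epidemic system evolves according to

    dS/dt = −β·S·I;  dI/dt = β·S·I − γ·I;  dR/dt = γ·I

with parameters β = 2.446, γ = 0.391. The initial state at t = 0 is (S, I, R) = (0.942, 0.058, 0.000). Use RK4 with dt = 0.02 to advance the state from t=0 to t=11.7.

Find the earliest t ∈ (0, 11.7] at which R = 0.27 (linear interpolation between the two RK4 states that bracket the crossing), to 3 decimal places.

t = 2.163

t=0.000: state=(0.942, 0.058, 0.000)
step 1 (dt=0.02): k1=(-0.134, 0.111, 0.023), k2=(-0.136, 0.113, 0.023), k3=(-0.136, 0.113, 0.023), k4=(-0.138, 0.115, 0.024); state += dt/6·(k1+2k2+2k3+k4)
t=0.020: state=(0.939, 0.060, 0.000)
t=0.040: state=(0.936, 0.063, 0.001)
t=0.060: state=(0.934, 0.065, 0.001)
continuing one RK4 step at a time; state shown every 25 steps (Δt=0.5):
t=0.500: state=(0.839, 0.143, 0.019)
t=1.000: state=(0.646, 0.294, 0.060)
t=1.500: state=(0.406, 0.460, 0.135)
t=2.000: state=(0.217, 0.548, 0.235)
t=2.160: state=(0.175, 0.556, 0.269)
next step: t=2.180: state=(0.170, 0.556, 0.274) — R has crossed 0.27
linear interpolation between t=2.160 (0.26936) and t=2.180 (0.27371) → t≈2.163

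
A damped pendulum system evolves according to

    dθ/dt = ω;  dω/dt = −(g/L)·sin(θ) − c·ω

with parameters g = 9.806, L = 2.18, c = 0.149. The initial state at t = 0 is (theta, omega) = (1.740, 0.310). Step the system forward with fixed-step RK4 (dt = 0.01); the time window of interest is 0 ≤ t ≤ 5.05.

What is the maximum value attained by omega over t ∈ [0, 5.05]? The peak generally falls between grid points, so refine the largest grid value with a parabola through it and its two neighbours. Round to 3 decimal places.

max omega = 2.726

t=0.000: state=(1.740, 0.310)
step 1 (dt=0.01): k1=(0.310, -4.480), k2=(0.288, -4.476), k3=(0.288, -4.476), k4=(0.265, -4.471); state += dt/6·(k1+2k2+2k3+k4)
t=0.010: state=(1.743, 0.265)
t=0.020: state=(1.745, 0.221)
t=0.030: state=(1.747, 0.176)
continuing one RK4 step at a time; state shown every 20 steps (Δt=0.2):
t=0.200: state=(1.713, -0.573)
t=0.400: state=(1.512, -1.439)
t=0.600: state=(1.141, -2.255)
t=0.800: state=(0.623, -2.870)
t=1.000: state=(0.021, -3.064)
t=1.200: state=(-0.567, -2.732)
t=1.400: state=(-1.046, -2.011)
t=1.600: state=(-1.360, -1.123)
t=1.800: state=(-1.494, -0.212)
t=2.000: state=(-1.446, 0.677)
t=2.200: state=(-1.225, 1.520)
t=2.400: state=(-0.846, 2.239)
t=2.600: state=(-0.349, 2.671)
t=2.800: state=(0.192, 2.660)
t=3.000: state=(0.685, 2.202)
t=3.200: state=(1.054, 1.457)
t=3.400: state=(1.260, 0.599)
t=3.600: state=(1.293, -0.271)
t=3.800: state=(1.155, -1.099)
t=4.000: state=(0.860, -1.819)
t=4.200: state=(0.443, -2.304)
t=4.400: state=(-0.036, -2.414)
t=4.600: state=(-0.495, -2.107)
t=4.800: state=(-0.858, -1.486)
t=5.000: state=(-1.079, -0.706)
t=5.050: state=(-1.109, -0.502)
largest grid value and its neighbours: omega(2.690)=2.72587, omega(2.700)=2.72593, omega(2.710)=2.72477
parabola through these three points peaks at t≈2.696 with omega≈2.72605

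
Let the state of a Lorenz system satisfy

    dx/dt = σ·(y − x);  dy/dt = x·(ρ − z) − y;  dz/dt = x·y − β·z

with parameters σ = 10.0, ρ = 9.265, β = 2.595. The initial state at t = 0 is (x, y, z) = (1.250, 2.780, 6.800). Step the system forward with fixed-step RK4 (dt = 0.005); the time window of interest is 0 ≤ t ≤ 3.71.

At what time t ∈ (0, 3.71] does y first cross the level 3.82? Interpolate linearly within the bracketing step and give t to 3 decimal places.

t=0.000: state=(1.250, 2.780, 6.800)
step 1 (dt=0.005): k1=(15.300, 0.301, -14.171), k2=(14.925, 0.440, -13.972), k3=(14.938, 0.437, -13.975), k4=(14.575, 0.576, -13.779); state += dt/6·(k1+2k2+2k3+k4)
t=0.005: state=(1.325, 2.782, 6.730)
t=0.010: state=(1.396, 2.786, 6.662)
t=0.015: state=(1.464, 2.791, 6.596)
continuing one RK4 step at a time; state shown every 40 steps (Δt=0.2):
t=0.200: state=(3.016, 3.749, 5.215)
t=0.205: state=(3.052, 3.792, 5.205)
next step: t=0.210: state=(3.090, 3.835, 5.196) — y has crossed 3.82
linear interpolation between t=0.205 (3.79172) and t=0.210 (3.83507) → t≈0.208

t = 0.208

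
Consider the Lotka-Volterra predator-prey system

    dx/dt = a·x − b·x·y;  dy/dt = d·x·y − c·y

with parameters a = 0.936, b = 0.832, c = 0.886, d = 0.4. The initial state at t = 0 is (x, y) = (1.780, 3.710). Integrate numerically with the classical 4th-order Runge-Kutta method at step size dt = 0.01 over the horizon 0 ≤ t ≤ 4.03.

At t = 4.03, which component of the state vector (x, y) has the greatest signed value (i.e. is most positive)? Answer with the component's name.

largest component: x

t=0.000: state=(1.780, 3.710)
step 1 (dt=0.01): k1=(-3.828, -0.646), k2=(-3.782, -0.673), k3=(-3.783, -0.673), k4=(-3.737, -0.700); state += dt/6·(k1+2k2+2k3+k4)
t=0.010: state=(1.742, 3.703)
t=0.020: state=(1.705, 3.696)
t=0.030: state=(1.669, 3.688)
continuing one RK4 step at a time; state shown every 20 steps (Δt=0.2):
t=0.200: state=(1.176, 3.491)
t=0.400: state=(0.815, 3.162)
t=0.600: state=(0.598, 2.801)
t=0.800: state=(0.466, 2.447)
t=1.000: state=(0.385, 2.120)
t=1.200: state=(0.334, 1.827)
t=1.400: state=(0.304, 1.570)
t=1.600: state=(0.288, 1.346)
t=1.800: state=(0.282, 1.154)
t=2.000: state=(0.285, 0.988)
t=2.200: state=(0.295, 0.847)
t=2.400: state=(0.312, 0.727)
t=2.600: state=(0.336, 0.625)
t=2.800: state=(0.368, 0.538)
t=3.000: state=(0.408, 0.465)
t=3.200: state=(0.458, 0.403)
t=3.400: state=(0.519, 0.351)
t=3.600: state=(0.592, 0.308)
t=3.800: state=(0.680, 0.271)
t=4.000: state=(0.786, 0.241)
t=4.030: state=(0.804, 0.237)
compare at T: x=0.804, y=0.237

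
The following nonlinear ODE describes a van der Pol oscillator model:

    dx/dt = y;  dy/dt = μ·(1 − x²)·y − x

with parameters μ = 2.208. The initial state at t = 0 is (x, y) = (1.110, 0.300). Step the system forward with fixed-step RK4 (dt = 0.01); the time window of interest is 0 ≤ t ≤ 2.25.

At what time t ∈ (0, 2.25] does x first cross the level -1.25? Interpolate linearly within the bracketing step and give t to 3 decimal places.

t=0.000: state=(1.110, 0.300)
step 1 (dt=0.01): k1=(0.300, -1.264), k2=(0.294, -1.264), k3=(0.294, -1.264), k4=(0.287, -1.264); state += dt/6·(k1+2k2+2k3+k4)
t=0.010: state=(1.113, 0.287)
t=0.020: state=(1.116, 0.275)
t=0.030: state=(1.118, 0.262)
continuing one RK4 step at a time; state shown every 10 steps (Δt=0.1):
t=0.100: state=(1.134, 0.174)
t=0.200: state=(1.145, 0.053)
t=0.300: state=(1.144, -0.062)
t=0.400: state=(1.133, -0.168)
t=0.500: state=(1.111, -0.268)
t=0.600: state=(1.080, -0.363)
t=0.700: state=(1.038, -0.458)
t=0.800: state=(0.988, -0.557)
t=0.900: state=(0.927, -0.664)
t=1.000: state=(0.855, -0.786)
t=1.100: state=(0.769, -0.932)
t=1.200: state=(0.667, -1.112)
t=1.300: state=(0.545, -1.344)
t=1.400: state=(0.396, -1.646)
t=1.500: state=(0.212, -2.044)
t=1.600: state=(-0.017, -2.552)
t=1.700: state=(-0.301, -3.145)
t=1.800: state=(-0.644, -3.679)
t=1.900: state=(-1.024, -3.841)
t=1.960: state=(-1.250, -3.625)
next step: t=1.970: state=(-1.286, -3.564) — x has crossed -1.25
linear interpolation between t=1.960 (-1.24970) and t=1.970 (-1.28565) → t≈1.960

t = 1.960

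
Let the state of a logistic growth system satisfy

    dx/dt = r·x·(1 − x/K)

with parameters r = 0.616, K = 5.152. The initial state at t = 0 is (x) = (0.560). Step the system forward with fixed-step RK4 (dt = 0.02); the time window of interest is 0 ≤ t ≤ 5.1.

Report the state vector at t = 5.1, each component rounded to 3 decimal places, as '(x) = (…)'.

(x) = (3.804)

t=0.000: state=(0.560)
step 1 (dt=0.02): k1=(0.307), k2=(0.309), k3=(0.309), k4=(0.310); state += dt/6·(k1+2k2+2k3+k4)
t=0.020: state=(0.566)
t=0.040: state=(0.572)
t=0.060: state=(0.579)
continuing one RK4 step at a time; state shown every 10 steps (Δt=0.2):
t=0.200: state=(0.625)
t=0.400: state=(0.695)
t=0.600: state=(0.773)
t=0.800: state=(0.857)
t=1.000: state=(0.949)
t=1.200: state=(1.048)
t=1.400: state=(1.155)
t=1.600: state=(1.269)
t=1.800: state=(1.390)
t=2.000: state=(1.519)
t=2.200: state=(1.654)
t=2.400: state=(1.795)
t=2.600: state=(1.942)
t=2.800: state=(2.093)
t=3.000: state=(2.248)
t=3.200: state=(2.405)
t=3.400: state=(2.563)
t=3.600: state=(2.722)
t=3.800: state=(2.879)
t=4.000: state=(3.035)
t=4.200: state=(3.186)
t=4.400: state=(3.334)
t=4.600: state=(3.476)
t=4.800: state=(3.612)
t=5.000: state=(3.742)
t=5.100: state=(3.804)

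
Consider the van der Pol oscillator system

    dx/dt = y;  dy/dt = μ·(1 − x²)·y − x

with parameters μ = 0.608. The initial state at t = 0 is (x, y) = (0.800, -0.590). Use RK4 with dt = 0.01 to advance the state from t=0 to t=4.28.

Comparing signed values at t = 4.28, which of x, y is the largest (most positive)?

largest component: y

t=0.000: state=(0.800, -0.590)
step 1 (dt=0.01): k1=(-0.590, -0.929), k2=(-0.595, -0.929), k3=(-0.595, -0.929), k4=(-0.599, -0.929); state += dt/6·(k1+2k2+2k3+k4)
t=0.010: state=(0.794, -0.599)
t=0.020: state=(0.788, -0.609)
t=0.030: state=(0.782, -0.618)
continuing one RK4 step at a time; state shown every 20 steps (Δt=0.2):
t=0.200: state=(0.663, -0.775)
t=0.400: state=(0.490, -0.962)
t=0.600: state=(0.279, -1.148)
t=0.800: state=(0.031, -1.326)
t=1.000: state=(-0.249, -1.472)
t=1.200: state=(-0.553, -1.545)
t=1.400: state=(-0.859, -1.496)
t=1.600: state=(-1.141, -1.294)
t=1.800: state=(-1.368, -0.962)
t=2.000: state=(-1.522, -0.570)
t=2.200: state=(-1.597, -0.191)
t=2.400: state=(-1.602, 0.134)
t=2.600: state=(-1.547, 0.401)
t=2.800: state=(-1.444, 0.623)
t=3.000: state=(-1.300, 0.821)
t=3.200: state=(-1.117, 1.011)
t=3.400: state=(-0.895, 1.211)
t=3.600: state=(-0.631, 1.431)
t=3.800: state=(-0.321, 1.671)
t=4.000: state=(0.038, 1.911)
t=4.200: state=(0.440, 2.091)
t=4.280: state=(0.608, 2.124)
compare at T: x=0.608, y=2.124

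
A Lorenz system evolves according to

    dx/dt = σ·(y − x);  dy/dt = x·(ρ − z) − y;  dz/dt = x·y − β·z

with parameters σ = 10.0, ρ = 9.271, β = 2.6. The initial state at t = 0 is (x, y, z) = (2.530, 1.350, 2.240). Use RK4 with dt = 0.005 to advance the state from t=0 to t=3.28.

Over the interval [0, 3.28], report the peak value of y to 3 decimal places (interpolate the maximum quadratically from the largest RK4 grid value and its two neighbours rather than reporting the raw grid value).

t=0.000: state=(2.530, 1.350, 2.240)
step 1 (dt=0.005): k1=(-11.800, 16.438, -2.409), k2=(-11.094, 16.205, -2.330), k3=(-11.118, 16.217, -2.329), k4=(-10.433, 15.995, -2.253); state += dt/6·(k1+2k2+2k3+k4)
t=0.005: state=(2.474, 1.431, 2.228)
t=0.010: state=(2.426, 1.510, 2.217)
t=0.015: state=(2.383, 1.587, 2.207)
continuing one RK4 step at a time; state shown every 40 steps (Δt=0.2):
t=0.200: state=(3.144, 4.288, 2.505)
t=0.400: state=(6.186, 7.761, 6.234)
t=0.600: state=(7.017, 5.915, 11.912)
t=0.800: state=(3.860, 2.524, 10.323)
t=1.000: state=(2.489, 2.350, 7.177)
t=1.200: state=(2.907, 3.414, 5.433)
t=1.400: state=(4.394, 5.318, 5.771)
t=1.600: state=(5.983, 6.400, 8.549)
t=1.800: state=(5.502, 4.732, 10.304)
t=2.000: state=(3.981, 3.433, 8.956)
t=2.200: state=(3.541, 3.622, 7.277)
t=2.400: state=(4.138, 4.603, 6.775)
t=2.600: state=(5.105, 5.504, 7.797)
t=2.800: state=(5.355, 5.176, 9.165)
t=3.000: state=(4.651, 4.248, 9.089)
t=3.200: state=(4.103, 3.996, 8.116)
t=3.280: state=(4.074, 4.106, 7.784)
largest grid value and its neighbours: y(0.450)=8.08009, y(0.455)=8.08319, y(0.460)=8.08053
parabola through these three points peaks at t≈0.455 with y≈8.08319

max y = 8.083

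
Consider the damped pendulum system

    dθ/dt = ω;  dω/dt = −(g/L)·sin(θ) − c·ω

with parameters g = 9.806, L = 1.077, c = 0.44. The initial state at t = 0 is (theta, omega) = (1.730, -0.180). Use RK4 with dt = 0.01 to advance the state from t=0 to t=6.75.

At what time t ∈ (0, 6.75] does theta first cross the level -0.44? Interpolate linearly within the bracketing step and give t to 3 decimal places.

t = 0.768

t=0.000: state=(1.730, -0.180)
step 1 (dt=0.01): k1=(-0.180, -8.911), k2=(-0.225, -8.892), k3=(-0.224, -8.893), k4=(-0.269, -8.875); state += dt/6·(k1+2k2+2k3+k4)
t=0.010: state=(1.728, -0.269)
t=0.020: state=(1.725, -0.357)
t=0.030: state=(1.721, -0.446)
continuing one RK4 step at a time; state shown every 25 steps (Δt=0.25):
t=0.250: state=(1.415, -2.305)
t=0.500: state=(0.619, -3.878)
t=0.750: state=(-0.374, -3.700)
t=0.760: state=(-0.410, -3.649)
next step: t=0.770: state=(-0.447, -3.596) — theta has crossed -0.44
linear interpolation between t=0.760 (-0.41035) and t=0.770 (-0.44658) → t≈0.768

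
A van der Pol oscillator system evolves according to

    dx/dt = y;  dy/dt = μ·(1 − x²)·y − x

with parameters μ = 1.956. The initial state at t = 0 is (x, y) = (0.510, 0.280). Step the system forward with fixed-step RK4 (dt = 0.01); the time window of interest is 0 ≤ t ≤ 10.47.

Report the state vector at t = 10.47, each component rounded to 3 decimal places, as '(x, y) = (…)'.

t=0.000: state=(0.510, 0.280)
step 1 (dt=0.01): k1=(0.280, -0.105), k2=(0.279, -0.108), k3=(0.279, -0.108), k4=(0.279, -0.111); state += dt/6·(k1+2k2+2k3+k4)
t=0.010: state=(0.513, 0.279)
t=0.020: state=(0.516, 0.278)
t=0.030: state=(0.518, 0.277)
continuing one RK4 step at a time; state shown every 50 steps (Δt=0.5):
t=0.500: state=(0.623, 0.144)
t=1.000: state=(0.624, -0.174)
t=1.500: state=(0.409, -0.751)
t=2.000: state=(-0.247, -2.047)
t=2.500: state=(-1.473, -1.941)
t=3.000: state=(-1.819, 0.089)
t=3.500: state=(-1.676, 0.395)
t=4.000: state=(-1.446, 0.529)
t=4.500: state=(-1.131, 0.766)
t=5.000: state=(-0.614, 1.435)
t=5.500: state=(0.564, 3.528)
t=6.000: state=(1.945, 0.854)
t=6.500: state=(1.969, -0.278)
t=7.000: state=(1.800, -0.379)
t=7.500: state=(1.592, -0.461)
t=8.000: state=(1.329, -0.609)
t=8.500: state=(0.952, -0.956)
t=9.000: state=(0.248, -2.103)
t=9.500: state=(-1.334, -3.404)
t=10.000: state=(-2.020, -0.009)
t=10.470: state=(-1.914, 0.329)

(x, y) = (-1.914, 0.329)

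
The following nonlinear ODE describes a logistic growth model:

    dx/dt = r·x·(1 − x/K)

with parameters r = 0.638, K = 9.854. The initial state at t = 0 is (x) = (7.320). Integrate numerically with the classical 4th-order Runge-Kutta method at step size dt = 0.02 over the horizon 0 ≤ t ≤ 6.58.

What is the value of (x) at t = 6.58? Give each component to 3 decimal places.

(x) = (9.803)

t=0.000: state=(7.320)
step 1 (dt=0.02): k1=(1.201), k2=(1.197), k3=(1.197), k4=(1.193); state += dt/6·(k1+2k2+2k3+k4)
t=0.020: state=(7.344)
t=0.040: state=(7.368)
t=0.060: state=(7.391)
continuing one RK4 step at a time; state shown every 25 steps (Δt=0.5):
t=0.500: state=(7.873)
t=1.000: state=(8.330)
t=1.500: state=(8.698)
t=2.000: state=(8.986)
t=2.500: state=(9.207)
t=3.000: state=(9.375)
t=3.500: state=(9.501)
t=4.000: state=(9.595)
t=4.500: state=(9.664)
t=5.000: state=(9.716)
t=5.500: state=(9.753)
t=6.000: state=(9.780)
t=6.500: state=(9.800)
t=6.580: state=(9.803)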